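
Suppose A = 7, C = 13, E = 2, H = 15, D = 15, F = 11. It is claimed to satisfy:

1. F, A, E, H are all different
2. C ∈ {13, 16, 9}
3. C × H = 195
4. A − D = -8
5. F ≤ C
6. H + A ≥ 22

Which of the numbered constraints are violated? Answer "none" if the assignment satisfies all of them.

No violations.

1. values 11, 7, 2, 15 are pairwise distinct — satisfied.
2. C = 13 is in {13, 16, 9} — satisfied.
3. C × H = 13 × 15 = 195 — satisfied.
4. A − D = 7 − 15 = -8 — satisfied.
5. F = 11, C = 13; 11 ≤ 13 — satisfied.
6. H + A = 15 + 7 = 22; 22 ≥ 22 — satisfied.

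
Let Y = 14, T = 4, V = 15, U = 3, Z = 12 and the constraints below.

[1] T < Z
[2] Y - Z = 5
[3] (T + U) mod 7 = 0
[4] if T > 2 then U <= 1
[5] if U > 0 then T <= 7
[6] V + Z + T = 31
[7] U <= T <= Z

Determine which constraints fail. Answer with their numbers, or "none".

[1] T = 4, Z = 12; 4 < 12 — OK.
[2] Y - Z = 14 - 12 = 2, not 5 — violated.
[3] T + U = 7; 7 mod 7 = 0 — OK.
[4] T = 4 > 2, so we need U ≤ 1; but U = 3 > 1 — violated.
[5] U = 3 > 0, so we need T ≤ 7; T = 4 ≤ 7 — OK.
[6] V + Z + T = 15 + 12 + 4 = 31 — OK.
[7] values 3 <= 4 <= 12 — OK.

No — constraints 2, 4 are not satisfied.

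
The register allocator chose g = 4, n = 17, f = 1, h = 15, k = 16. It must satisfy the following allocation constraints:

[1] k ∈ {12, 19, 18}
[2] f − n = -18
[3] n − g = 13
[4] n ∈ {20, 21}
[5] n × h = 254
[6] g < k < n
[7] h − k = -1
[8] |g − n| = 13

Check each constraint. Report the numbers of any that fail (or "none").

[1] k = 16 is not in {12, 19, 18}  ✘
[2] f − n = 1 − 17 = -16, not -18  ✘
[3] n − g = 17 − 4 = 13  ✔
[4] n = 17 is not in {20, 21}  ✘
[5] n × h = 17 × 15 = 255, not 254  ✘
[6] values 4 < 16 < 17  ✔
[7] h − k = 15 − 16 = -1  ✔
[8] |4 − 17| = 13  ✔

No — constraints 1, 2, 4, and 5 are not satisfied.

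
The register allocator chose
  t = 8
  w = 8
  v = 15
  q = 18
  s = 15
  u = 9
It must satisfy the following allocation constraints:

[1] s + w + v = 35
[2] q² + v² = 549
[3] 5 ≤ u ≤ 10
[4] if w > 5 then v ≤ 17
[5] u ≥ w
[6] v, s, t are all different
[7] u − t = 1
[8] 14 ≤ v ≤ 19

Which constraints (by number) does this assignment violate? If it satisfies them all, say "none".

[1] s + w + v = 15 + 8 + 15 = 38, not 35  fails
[2] q² + v² = 18² + 15² = 324 + 225 = 549  holds
[3] u = 9 lies in [5, 10]  holds
[4] w = 8 > 5, so we need v ≤ 17; v = 15 ≤ 17  holds
[5] u = 9, w = 8; 9 ≥ 8  holds
[6] v = s = 15, not all different  fails
[7] u − t = 9 − 8 = 1  holds
[8] v = 15 lies in [14, 19]  holds

No — constraints 1, 6 are not satisfied.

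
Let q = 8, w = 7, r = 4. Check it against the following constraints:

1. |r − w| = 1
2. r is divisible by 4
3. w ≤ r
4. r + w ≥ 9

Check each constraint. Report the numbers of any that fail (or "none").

The assignment fails constraints 1 and 3.

1. |4 − 7| = 3, not 1  false
2. 4 / 4 = 1, so 4 divides 4  true
3. w = 7, r = 4; 7 > 4 (want ≤)  false
4. r + w = 4 + 7 = 11; 11 ≥ 9  true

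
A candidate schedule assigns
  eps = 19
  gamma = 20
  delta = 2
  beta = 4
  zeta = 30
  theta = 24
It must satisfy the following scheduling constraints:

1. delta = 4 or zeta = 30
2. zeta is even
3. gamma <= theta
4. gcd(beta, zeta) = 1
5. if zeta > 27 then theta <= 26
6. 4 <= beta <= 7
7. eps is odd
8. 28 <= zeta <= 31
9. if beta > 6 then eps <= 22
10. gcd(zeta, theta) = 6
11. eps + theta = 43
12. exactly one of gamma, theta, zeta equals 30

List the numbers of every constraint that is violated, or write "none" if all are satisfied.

1. delta = 2 ≠ 4, but zeta = 30 = 30 (second disjunct)  true
2. zeta = 30 is even  true
3. gamma = 20, theta = 24; 20 ≤ 24  true
4. gcd(4, 30) = 2, not 1  false
5. zeta = 30 > 27, so we need theta ≤ 26; theta = 24 ≤ 26  true
6. beta = 4 lies in [4, 7]  true
7. eps = 19 is odd  true
8. zeta = 30 lies in [28, 31]  true
9. beta = 4, not > 6; antecedent false, conditional vacuously true  true
10. gcd(30, 24) = 6  true
11. eps + theta = 19 + 24 = 43  true
12. gamma=20, theta=24, zeta=30; 1 of them equals 30  true

Violated: 4.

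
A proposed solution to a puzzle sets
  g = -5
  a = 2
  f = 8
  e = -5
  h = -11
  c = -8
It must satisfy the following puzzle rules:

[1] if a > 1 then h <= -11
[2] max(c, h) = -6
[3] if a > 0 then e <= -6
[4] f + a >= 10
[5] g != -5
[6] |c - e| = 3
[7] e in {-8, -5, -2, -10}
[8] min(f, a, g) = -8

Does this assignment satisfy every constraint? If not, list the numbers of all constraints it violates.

[1] a = 2 > 1, so we need h ≤ -11; h = -11 ≤ -11  yes
[2] max(-8, -11) = -8, not -6  no
[3] a = 2 > 0, so we need e ≤ -6; but e = -5 > -6  no
[4] f + a = 8 + 2 = 10; 10 ≥ 10  yes
[5] g = -5, but -5 is required to differ  no
[6] |-8 - (-5)| = 3  yes
[7] e = -5 is in {-8, -5, -2, -10}  yes
[8] min(8, 2, -5) = -5, not -8  no

The assignment fails constraints 2, 3, 5, and 8.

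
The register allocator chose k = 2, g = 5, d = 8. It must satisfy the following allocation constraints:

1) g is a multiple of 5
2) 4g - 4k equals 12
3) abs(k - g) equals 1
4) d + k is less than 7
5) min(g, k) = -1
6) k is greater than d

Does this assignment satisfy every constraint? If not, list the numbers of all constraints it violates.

1) 5 / 5 = 1, so 5 divides 5 — OK.
2) 4g - 4k = 4(5) - 4(2) = 12 — OK.
3) abs(2 - 5) = 3, not 1 — violated.
4) d + k = 8 + 2 = 10; 10 ≥ 7, bound 7 not met — violated.
5) min(5, 2) = 2, not -1 — violated.
6) k = 2, d = 8; 2 ≤ 8 (want >) — violated.

Constraints 3, 4, 5, and 6 are violated.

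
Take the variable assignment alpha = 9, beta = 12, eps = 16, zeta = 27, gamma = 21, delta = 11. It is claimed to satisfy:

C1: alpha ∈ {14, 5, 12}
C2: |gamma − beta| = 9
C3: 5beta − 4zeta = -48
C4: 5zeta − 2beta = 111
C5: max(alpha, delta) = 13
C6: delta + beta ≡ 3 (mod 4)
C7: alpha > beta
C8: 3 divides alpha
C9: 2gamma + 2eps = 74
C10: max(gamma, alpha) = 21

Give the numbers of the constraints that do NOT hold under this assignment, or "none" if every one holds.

Constraints 1, 5, and 7 are violated.

C1: alpha = 9 is not in {14, 5, 12}  fails
C2: |21 − 12| = 9  holds
C3: 5beta − 4zeta = 5(12) − 4(27) = -48  holds
C4: 5zeta − 2beta = 5(27) − 2(12) = 111  holds
C5: max(9, 11) = 11, not 13  fails
C6: delta + beta = 23; 23 mod 4 = 3  holds
C7: alpha = 9, beta = 12; 9 ≤ 12 (want >)  fails
C8: 9 / 3 = 3, so 3 divides 9  holds
C9: 2gamma + 2eps = 2(21) + 2(16) = 74  holds
C10: max(21, 9) = 21  holds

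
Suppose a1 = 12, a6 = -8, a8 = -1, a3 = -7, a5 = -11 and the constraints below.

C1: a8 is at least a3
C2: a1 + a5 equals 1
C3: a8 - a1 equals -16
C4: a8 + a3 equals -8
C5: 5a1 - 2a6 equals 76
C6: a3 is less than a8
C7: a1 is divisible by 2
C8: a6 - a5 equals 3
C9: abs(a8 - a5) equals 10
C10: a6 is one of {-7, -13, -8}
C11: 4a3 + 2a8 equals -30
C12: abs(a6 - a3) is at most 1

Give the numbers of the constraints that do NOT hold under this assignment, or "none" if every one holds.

The assignment fails constraint 3.

C1: a8 = -1, a3 = -7; -1 ≥ -7  ✔
C2: a1 + a5 = 12 + (-11) = 1  ✔
C3: a8 - a1 = -1 - 12 = -13, not -16  ✘
C4: a8 + a3 = -1 + (-7) = -8  ✔
C5: 5a1 - 2a6 = 5(12) - 2(-8) = 76  ✔
C6: a3 = -7, a8 = -1; -7 < -1  ✔
C7: 12 / 2 = 6, so 2 divides 12  ✔
C8: a6 - a5 = -8 - (-11) = 3  ✔
C9: abs(-1 - (-11)) = 10  ✔
C10: a6 = -8 is in {-7, -13, -8}  ✔
C11: 4a3 + 2a8 = 4(-7) + 2(-1) = -30  ✔
C12: abs(-8 - (-7)) = 1; 1 ≤ 1  ✔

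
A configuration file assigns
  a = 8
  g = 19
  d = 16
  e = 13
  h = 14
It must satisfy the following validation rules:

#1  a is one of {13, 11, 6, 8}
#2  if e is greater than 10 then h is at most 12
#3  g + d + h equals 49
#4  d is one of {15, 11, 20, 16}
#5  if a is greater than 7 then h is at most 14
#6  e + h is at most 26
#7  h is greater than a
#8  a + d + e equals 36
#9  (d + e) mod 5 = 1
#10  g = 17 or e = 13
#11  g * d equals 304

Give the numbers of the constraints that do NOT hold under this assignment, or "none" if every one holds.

The assignment fails constraints 2, 6, 8, and 9.

#1 a = 8 is in {13, 11, 6, 8} — holds.
#2 e = 13 > 10, so we need h ≤ 12; but h = 14 > 12 — fails.
#3 g + d + h = 19 + 16 + 14 = 49 — holds.
#4 d = 16 is in {15, 11, 20, 16} — holds.
#5 a = 8 > 7, so we need h ≤ 14; h = 14 ≤ 14 — holds.
#6 e + h = 13 + 14 = 27; 27 > 26, bound 26 not met — fails.
#7 h = 14, a = 8; 14 > 8 — holds.
#8 a + d + e = 8 + 16 + 13 = 37, not 36 — fails.
#9 d + e = 29; 29 mod 5 = 4, not 1 — fails.
#10 g = 19 ≠ 17, but e = 13 = 13 (second disjunct) — holds.
#11 g * d = 19 * 16 = 304 — holds.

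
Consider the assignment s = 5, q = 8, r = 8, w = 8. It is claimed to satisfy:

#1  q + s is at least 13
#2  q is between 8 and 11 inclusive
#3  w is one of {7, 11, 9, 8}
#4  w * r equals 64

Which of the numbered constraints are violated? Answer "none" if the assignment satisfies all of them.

#1 q + s = 8 + 5 = 13; 13 ≥ 13 — holds.
#2 q = 8 lies in [8, 11] — holds.
#3 w = 8 is in {7, 11, 9, 8} — holds.
#4 w * r = 8 * 8 = 64 — holds.

Yes — all constraints hold.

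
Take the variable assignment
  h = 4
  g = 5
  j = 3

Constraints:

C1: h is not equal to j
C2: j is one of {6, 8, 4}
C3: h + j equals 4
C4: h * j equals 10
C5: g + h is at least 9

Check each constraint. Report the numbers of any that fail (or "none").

The assignment fails constraints 2, 3, 4.

C1: h = 4, j = 3; distinct — satisfied.
C2: j = 3 is not in {6, 8, 4} — violated.
C3: h + j = 4 + 3 = 7, not 4 — violated.
C4: h * j = 4 * 3 = 12, not 10 — violated.
C5: g + h = 5 + 4 = 9; 9 ≥ 9 — satisfied.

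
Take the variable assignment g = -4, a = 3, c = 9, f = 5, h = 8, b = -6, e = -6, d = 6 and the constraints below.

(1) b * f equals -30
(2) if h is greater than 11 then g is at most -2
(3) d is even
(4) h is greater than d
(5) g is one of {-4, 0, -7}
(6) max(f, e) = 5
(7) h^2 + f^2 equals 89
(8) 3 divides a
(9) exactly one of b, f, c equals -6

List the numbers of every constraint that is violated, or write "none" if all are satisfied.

Yes — all constraints hold.

(1) b * f = -6 * 5 = -30 — holds.
(2) h = 8, not > 11; antecedent false, conditional vacuously true — holds.
(3) d = 6 is even — holds.
(4) h = 8, d = 6; 8 > 6 — holds.
(5) g = -4 is in {-4, 0, -7} — holds.
(6) max(5, -6) = 5 — holds.
(7) h^2 + f^2 = 8^2 + 5^2 = 64 + 25 = 89 — holds.
(8) 3 / 3 = 1, so 3 divides 3 — holds.
(9) b=-6, f=5, c=9; 1 of them equals -6 — holds.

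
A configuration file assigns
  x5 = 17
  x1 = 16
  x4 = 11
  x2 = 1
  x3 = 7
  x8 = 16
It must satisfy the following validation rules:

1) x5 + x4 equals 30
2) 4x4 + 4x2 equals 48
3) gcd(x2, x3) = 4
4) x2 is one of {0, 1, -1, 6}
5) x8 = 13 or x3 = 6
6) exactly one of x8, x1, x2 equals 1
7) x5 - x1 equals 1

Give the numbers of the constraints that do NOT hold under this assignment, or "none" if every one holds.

Violated: 1, 3, and 5.

1) x5 + x4 = 17 + 11 = 28, not 30 — violated.
2) 4x4 + 4x2 = 4(11) + 4(1) = 48 — OK.
3) gcd(1, 7) = 1, not 4 — violated.
4) x2 = 1 is in {0, 1, -1, 6} — OK.
5) x8 = 16 ≠ 13 and x3 = 7 ≠ 6; both disjuncts false — violated.
6) x8=16, x1=16, x2=1; 1 of them equals 1 — OK.
7) x5 - x1 = 17 - 16 = 1 — OK.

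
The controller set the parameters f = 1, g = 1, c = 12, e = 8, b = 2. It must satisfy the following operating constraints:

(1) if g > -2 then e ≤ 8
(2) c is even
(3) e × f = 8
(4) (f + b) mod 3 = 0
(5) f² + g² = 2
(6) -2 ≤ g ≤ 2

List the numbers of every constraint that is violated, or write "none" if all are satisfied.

(1) g = 1 > -2, so we need e ≤ 8; e = 8 ≤ 8 — holds.
(2) c = 12 is even — holds.
(3) e × f = 8 × 1 = 8 — holds.
(4) f + b = 3; 3 mod 3 = 0 — holds.
(5) f² + g² = 1² + 1² = 1 + 1 = 2 — holds.
(6) g = 1 lies in [-2, 2] — holds.

All constraints are satisfied.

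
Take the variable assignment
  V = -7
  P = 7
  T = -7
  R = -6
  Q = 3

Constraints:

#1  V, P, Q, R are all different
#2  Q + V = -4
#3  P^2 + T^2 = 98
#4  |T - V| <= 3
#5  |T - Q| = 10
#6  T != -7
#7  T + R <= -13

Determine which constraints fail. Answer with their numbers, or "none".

Constraint 6 does not hold.

#1 values -7, 7, 3, -6 are pairwise distinct — satisfied.
#2 Q + V = 3 + (-7) = -4 — satisfied.
#3 P^2 + T^2 = 7^2 + (-7)^2 = 49 + 49 = 98 — satisfied.
#4 |-7 - (-7)| = 0; 0 ≤ 3 — satisfied.
#5 |-7 - 3| = 10 — satisfied.
#6 T = -7, but -7 is required to differ — violated.
#7 T + R = -7 + (-6) = -13; -13 ≤ -13 — satisfied.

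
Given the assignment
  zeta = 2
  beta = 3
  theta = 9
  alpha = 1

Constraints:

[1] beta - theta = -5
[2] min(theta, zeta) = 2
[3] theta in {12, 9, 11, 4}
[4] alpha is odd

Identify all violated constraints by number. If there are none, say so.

[1] beta - theta = 3 - 9 = -6, not -5 — violated.
[2] min(9, 2) = 2 — satisfied.
[3] theta = 9 is in {12, 9, 11, 4} — satisfied.
[4] alpha = 1 is odd — satisfied.

Constraint 1 is violated.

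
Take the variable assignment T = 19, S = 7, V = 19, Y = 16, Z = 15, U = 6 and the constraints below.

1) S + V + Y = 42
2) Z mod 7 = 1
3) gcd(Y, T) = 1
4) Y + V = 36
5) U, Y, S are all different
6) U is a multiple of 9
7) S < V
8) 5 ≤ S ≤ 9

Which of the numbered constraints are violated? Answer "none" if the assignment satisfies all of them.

1) S + V + Y = 7 + 19 + 16 = 42  ✓
2) 15 mod 7 = 1  ✓
3) gcd(16, 19) = 1  ✓
4) Y + V = 16 + 19 = 35, not 36  ✗
5) values 6, 16, 7 are pairwise distinct  ✓
6) 6 = 9×0 + 6, so 9 does not divide 6  ✗
7) S = 7, V = 19; 7 < 19  ✓
8) S = 7 lies in [5, 9]  ✓

The assignment fails constraints 4 and 6.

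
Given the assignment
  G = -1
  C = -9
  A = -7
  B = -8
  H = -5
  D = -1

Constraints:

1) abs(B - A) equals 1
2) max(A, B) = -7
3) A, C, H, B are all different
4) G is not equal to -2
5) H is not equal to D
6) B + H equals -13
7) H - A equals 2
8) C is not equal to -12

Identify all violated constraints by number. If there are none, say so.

1) abs(-8 - (-7)) = 1 — satisfied.
2) max(-7, -8) = -7 — satisfied.
3) values -7, -9, -5, -8 are pairwise distinct — satisfied.
4) G = -1, and -1 ≠ -2 — satisfied.
5) H = -5, D = -1; distinct — satisfied.
6) B + H = -8 + (-5) = -13 — satisfied.
7) H - A = -5 - (-7) = 2 — satisfied.
8) C = -9, and -9 ≠ -12 — satisfied.

None — every constraint holds.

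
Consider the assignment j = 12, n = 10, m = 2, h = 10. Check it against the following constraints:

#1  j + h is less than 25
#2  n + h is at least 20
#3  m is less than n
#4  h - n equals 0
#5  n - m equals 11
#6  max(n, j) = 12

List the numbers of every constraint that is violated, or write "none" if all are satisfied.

#1 j + h = 12 + 10 = 22; 22 < 25 — satisfied.
#2 n + h = 10 + 10 = 20; 20 ≥ 20 — satisfied.
#3 m = 2, n = 10; 2 < 10 — satisfied.
#4 h - n = 10 - 10 = 0 — satisfied.
#5 n - m = 10 - 2 = 8, not 11 — violated.
#6 max(10, 12) = 12 — satisfied.

Violated: 5.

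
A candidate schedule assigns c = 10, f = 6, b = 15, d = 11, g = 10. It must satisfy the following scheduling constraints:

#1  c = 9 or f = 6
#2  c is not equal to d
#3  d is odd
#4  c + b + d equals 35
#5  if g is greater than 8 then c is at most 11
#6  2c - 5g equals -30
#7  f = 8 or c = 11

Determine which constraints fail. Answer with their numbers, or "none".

Constraints 4 and 7 are violated.

#1 c = 10 ≠ 9, but f = 6 = 6 (second disjunct)  OK
#2 c = 10, d = 11; distinct  OK
#3 d = 11 is odd  OK
#4 c + b + d = 10 + 15 + 11 = 36, not 35  FAIL
#5 g = 10 > 8, so we need c ≤ 11; c = 10 ≤ 11  OK
#6 2c - 5g = 2(10) - 5(10) = -30  OK
#7 f = 6 ≠ 8 and c = 10 ≠ 11; both disjuncts false  FAIL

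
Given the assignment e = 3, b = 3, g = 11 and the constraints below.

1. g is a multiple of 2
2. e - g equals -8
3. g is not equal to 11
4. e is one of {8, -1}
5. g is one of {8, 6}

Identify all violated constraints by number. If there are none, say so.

The assignment fails constraints 1, 3, 4, 5.

1. 11 = 2*5 + 1, so 2 does not divide 11 — fails.
2. e - g = 3 - 11 = -8 — holds.
3. g = 11, but 11 is required to differ — fails.
4. e = 3 is not in {8, -1} — fails.
5. g = 11 is not in {8, 6} — fails.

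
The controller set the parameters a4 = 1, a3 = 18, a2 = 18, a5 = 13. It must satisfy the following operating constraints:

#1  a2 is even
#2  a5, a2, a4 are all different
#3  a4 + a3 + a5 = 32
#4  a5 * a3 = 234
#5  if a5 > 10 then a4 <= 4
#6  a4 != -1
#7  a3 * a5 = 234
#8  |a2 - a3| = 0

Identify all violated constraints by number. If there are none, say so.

Yes — all constraints hold.

#1 a2 = 18 is even  true
#2 values 13, 18, 1 are pairwise distinct  true
#3 a4 + a3 + a5 = 1 + 18 + 13 = 32  true
#4 a5 * a3 = 13 * 18 = 234  true
#5 a5 = 13 > 10, so we need a4 ≤ 4; a4 = 1 ≤ 4  true
#6 a4 = 1, and 1 ≠ -1  true
#7 a3 * a5 = 18 * 13 = 234  true
#8 |18 - 18| = 0  true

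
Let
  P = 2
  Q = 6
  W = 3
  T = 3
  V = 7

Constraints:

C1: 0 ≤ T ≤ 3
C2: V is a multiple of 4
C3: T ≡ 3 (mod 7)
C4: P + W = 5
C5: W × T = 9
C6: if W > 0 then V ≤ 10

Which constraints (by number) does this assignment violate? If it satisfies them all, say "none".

C1: T = 3 lies in [0, 3]  holds
C2: 7 = 4×1 + 3, so 4 does not divide 7  fails
C3: 3 mod 7 = 3  holds
C4: P + W = 2 + 3 = 5  holds
C5: W × T = 3 × 3 = 9  holds
C6: W = 3 > 0, so we need V ≤ 10; V = 7 ≤ 10  holds

Constraint 2 is violated.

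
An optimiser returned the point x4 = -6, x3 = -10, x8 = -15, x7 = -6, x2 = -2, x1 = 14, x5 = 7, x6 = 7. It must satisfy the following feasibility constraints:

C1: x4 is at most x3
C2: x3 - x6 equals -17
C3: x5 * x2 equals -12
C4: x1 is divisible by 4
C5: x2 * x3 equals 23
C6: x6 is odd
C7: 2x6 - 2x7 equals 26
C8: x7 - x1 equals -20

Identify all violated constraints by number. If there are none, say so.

C1: x4 = -6, x3 = -10; -6 > -10 (want ≤) — fails.
C2: x3 - x6 = -10 - 7 = -17 — holds.
C3: x5 * x2 = 7 * (-2) = -14, not -12 — fails.
C4: 14 = 4*3 + 2, so 4 does not divide 14 — fails.
C5: x2 * x3 = -2 * (-10) = 20, not 23 — fails.
C6: x6 = 7 is odd — holds.
C7: 2x6 - 2x7 = 2(7) - 2(-6) = 26 — holds.
C8: x7 - x1 = -6 - 14 = -20 — holds.

Violated: 1, 3, 4, and 5.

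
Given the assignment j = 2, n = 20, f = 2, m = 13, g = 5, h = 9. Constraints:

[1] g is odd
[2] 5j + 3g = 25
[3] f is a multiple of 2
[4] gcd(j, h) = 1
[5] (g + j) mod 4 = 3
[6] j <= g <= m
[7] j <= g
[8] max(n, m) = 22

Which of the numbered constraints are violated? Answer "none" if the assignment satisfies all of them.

No — constraint 8 is not satisfied.

[1] g = 5 is odd  yes
[2] 5j + 3g = 5(2) + 3(5) = 25  yes
[3] 2 / 2 = 1, so 2 divides 2  yes
[4] gcd(2, 9) = 1  yes
[5] g + j = 7; 7 mod 4 = 3  yes
[6] values 2 <= 5 <= 13  yes
[7] j = 2, g = 5; 2 ≤ 5  yes
[8] max(20, 13) = 20, not 22  no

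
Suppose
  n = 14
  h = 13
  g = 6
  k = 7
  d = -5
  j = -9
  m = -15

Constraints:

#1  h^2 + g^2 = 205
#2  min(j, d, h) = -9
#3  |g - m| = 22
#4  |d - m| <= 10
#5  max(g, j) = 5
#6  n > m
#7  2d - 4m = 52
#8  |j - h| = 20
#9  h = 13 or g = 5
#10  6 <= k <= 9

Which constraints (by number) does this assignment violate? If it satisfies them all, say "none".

#1 h^2 + g^2 = 13^2 + 6^2 = 169 + 36 = 205  yes
#2 min(-9, -5, 13) = -9  yes
#3 |6 - (-15)| = 21, not 22  no
#4 |-5 - (-15)| = 10; 10 ≤ 10  yes
#5 max(6, -9) = 6, not 5  no
#6 n = 14, m = -15; 14 > -15  yes
#7 2d - 4m = 2(-5) - 4(-15) = 50, not 52  no
#8 |-9 - 13| = 22, not 20  no
#9 h = 13 = 13 (first disjunct)  yes
#10 k = 7 lies in [6, 9]  yes

Constraints 3, 5, 7, and 8 are violated.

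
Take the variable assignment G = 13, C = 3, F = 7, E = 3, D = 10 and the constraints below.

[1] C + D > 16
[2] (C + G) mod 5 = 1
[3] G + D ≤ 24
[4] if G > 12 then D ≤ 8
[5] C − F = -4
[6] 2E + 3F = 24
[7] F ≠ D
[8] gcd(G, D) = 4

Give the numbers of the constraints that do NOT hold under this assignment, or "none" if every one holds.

[1] C + D = 3 + 10 = 13; 13 ≤ 16, bound 16 not met — violated.
[2] C + G = 16; 16 mod 5 = 1 — OK.
[3] G + D = 13 + 10 = 23; 23 ≤ 24 — OK.
[4] G = 13 > 12, so we need D ≤ 8; but D = 10 > 8 — violated.
[5] C − F = 3 − 7 = -4 — OK.
[6] 2E + 3F = 2(3) + 3(7) = 27, not 24 — violated.
[7] F = 7, D = 10; distinct — OK.
[8] gcd(13, 10) = 1, not 4 — violated.

The assignment fails constraints 1, 4, 6, and 8.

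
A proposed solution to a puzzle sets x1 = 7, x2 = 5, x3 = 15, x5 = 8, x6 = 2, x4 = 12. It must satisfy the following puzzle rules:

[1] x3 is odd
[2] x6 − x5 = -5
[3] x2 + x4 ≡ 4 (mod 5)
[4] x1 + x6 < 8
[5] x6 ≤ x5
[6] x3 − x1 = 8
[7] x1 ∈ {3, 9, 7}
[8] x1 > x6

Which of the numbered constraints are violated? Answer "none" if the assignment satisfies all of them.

No — constraints 2, 3, 4 are not satisfied.

[1] x3 = 15 is odd — satisfied.
[2] x6 − x5 = 2 − 8 = -6, not -5 — violated.
[3] x2 + x4 = 17; 17 mod 5 = 2, not 4 — violated.
[4] x1 + x6 = 7 + 2 = 9; 9 ≥ 8, bound 8 not met — violated.
[5] x6 = 2, x5 = 8; 2 ≤ 8 — satisfied.
[6] x3 − x1 = 15 − 7 = 8 — satisfied.
[7] x1 = 7 is in {3, 9, 7} — satisfied.
[8] x1 = 7, x6 = 2; 7 > 2 — satisfied.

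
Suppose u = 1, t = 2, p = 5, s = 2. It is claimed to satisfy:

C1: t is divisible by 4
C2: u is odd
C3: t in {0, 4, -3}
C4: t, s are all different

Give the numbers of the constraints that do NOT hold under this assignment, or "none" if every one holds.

No — constraints 1, 3, and 4 are not satisfied.

C1: 2 = 4*0 + 2, so 4 does not divide 2  no
C2: u = 1 is odd  yes
C3: t = 2 is not in {0, 4, -3}  no
C4: t = s = 2, not all different  no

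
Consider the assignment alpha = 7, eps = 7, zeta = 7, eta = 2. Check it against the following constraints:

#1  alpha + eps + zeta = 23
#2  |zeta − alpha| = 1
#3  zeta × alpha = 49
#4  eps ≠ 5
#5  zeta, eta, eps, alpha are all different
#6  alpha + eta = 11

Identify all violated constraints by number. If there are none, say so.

Violated: 1, 2, 5, 6.

#1 alpha + eps + zeta = 7 + 7 + 7 = 21, not 23 — violated.
#2 |7 − 7| = 0, not 1 — violated.
#3 zeta × alpha = 7 × 7 = 49 — satisfied.
#4 eps = 7, and 7 ≠ 5 — satisfied.
#5 zeta = eps = 7, not all different — violated.
#6 alpha + eta = 7 + 2 = 9, not 11 — violated.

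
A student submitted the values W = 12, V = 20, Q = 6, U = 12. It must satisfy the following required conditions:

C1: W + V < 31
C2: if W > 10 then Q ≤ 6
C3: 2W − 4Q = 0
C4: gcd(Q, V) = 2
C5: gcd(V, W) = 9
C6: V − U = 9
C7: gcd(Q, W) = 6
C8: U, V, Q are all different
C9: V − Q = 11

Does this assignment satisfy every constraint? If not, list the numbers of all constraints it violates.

The assignment fails constraints 1, 5, 6, 9.

C1: W + V = 12 + 20 = 32; 32 ≥ 31, bound 31 not met — violated.
C2: W = 12 > 10, so we need Q ≤ 6; Q = 6 ≤ 6 — satisfied.
C3: 2W − 4Q = 2(12) − 4(6) = 0 — satisfied.
C4: gcd(6, 20) = 2 — satisfied.
C5: gcd(20, 12) = 4, not 9 — violated.
C6: V − U = 20 − 12 = 8, not 9 — violated.
C7: gcd(6, 12) = 6 — satisfied.
C8: values 12, 20, 6 are pairwise distinct — satisfied.
C9: V − Q = 20 − 6 = 14, not 11 — violated.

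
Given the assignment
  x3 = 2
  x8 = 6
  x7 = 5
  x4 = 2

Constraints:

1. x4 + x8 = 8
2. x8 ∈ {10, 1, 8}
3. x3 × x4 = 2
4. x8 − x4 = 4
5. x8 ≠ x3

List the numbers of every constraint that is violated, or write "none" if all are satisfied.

1. x4 + x8 = 2 + 6 = 8  true
2. x8 = 6 is not in {10, 1, 8}  false
3. x3 × x4 = 2 × 2 = 4, not 2  false
4. x8 − x4 = 6 − 2 = 4  true
5. x8 = 6, x3 = 2; distinct  true

Constraints 2, 3 are violated.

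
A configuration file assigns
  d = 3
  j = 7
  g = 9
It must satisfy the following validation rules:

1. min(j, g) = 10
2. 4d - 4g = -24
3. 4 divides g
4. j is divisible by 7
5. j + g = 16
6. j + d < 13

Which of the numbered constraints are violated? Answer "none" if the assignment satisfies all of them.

1. min(7, 9) = 7, not 10 — does not hold.
2. 4d - 4g = 4(3) - 4(9) = -24 — holds.
3. 9 = 4*2 + 1, so 4 does not divide 9 — does not hold.
4. 7 / 7 = 1, so 7 divides 7 — holds.
5. j + g = 7 + 9 = 16 — holds.
6. j + d = 7 + 3 = 10; 10 < 13 — holds.

No — constraints 1 and 3 are not satisfied.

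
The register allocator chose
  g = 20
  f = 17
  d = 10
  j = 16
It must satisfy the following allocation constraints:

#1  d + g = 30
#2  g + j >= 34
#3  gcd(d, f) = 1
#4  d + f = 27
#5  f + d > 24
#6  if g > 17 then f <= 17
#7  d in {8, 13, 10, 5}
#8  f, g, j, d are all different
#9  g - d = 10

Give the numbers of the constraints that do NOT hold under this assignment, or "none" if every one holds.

The assignment satisfies every constraint.

#1 d + g = 10 + 20 = 30 — holds.
#2 g + j = 20 + 16 = 36; 36 ≥ 34 — holds.
#3 gcd(10, 17) = 1 — holds.
#4 d + f = 10 + 17 = 27 — holds.
#5 f + d = 17 + 10 = 27; 27 > 24 — holds.
#6 g = 20 > 17, so we need f ≤ 17; f = 17 ≤ 17 — holds.
#7 d = 10 is in {8, 13, 10, 5} — holds.
#8 values 17, 20, 16, 10 are pairwise distinct — holds.
#9 g - d = 20 - 10 = 10 — holds.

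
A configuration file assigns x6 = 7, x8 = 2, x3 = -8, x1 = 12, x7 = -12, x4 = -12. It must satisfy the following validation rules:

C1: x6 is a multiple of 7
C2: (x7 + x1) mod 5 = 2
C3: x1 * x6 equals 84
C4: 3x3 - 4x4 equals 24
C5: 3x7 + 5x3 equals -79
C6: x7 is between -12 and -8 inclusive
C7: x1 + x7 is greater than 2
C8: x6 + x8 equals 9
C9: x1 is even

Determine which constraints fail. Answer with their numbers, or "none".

C1: 7 / 7 = 1, so 7 divides 7 — holds.
C2: x7 + x1 = 0; 0 mod 5 = 0, not 2 — does not hold.
C3: x1 * x6 = 12 * 7 = 84 — holds.
C4: 3x3 - 4x4 = 3(-8) - 4(-12) = 24 — holds.
C5: 3x7 + 5x3 = 3(-12) + 5(-8) = -76, not -79 — does not hold.
C6: x7 = -12 lies in [-12, -8] — holds.
C7: x1 + x7 = 12 + (-12) = 0; 0 ≤ 2, bound 2 not met — does not hold.
C8: x6 + x8 = 7 + 2 = 9 — holds.
C9: x1 = 12 is even — holds.

Constraints 2, 5, and 7 do not hold.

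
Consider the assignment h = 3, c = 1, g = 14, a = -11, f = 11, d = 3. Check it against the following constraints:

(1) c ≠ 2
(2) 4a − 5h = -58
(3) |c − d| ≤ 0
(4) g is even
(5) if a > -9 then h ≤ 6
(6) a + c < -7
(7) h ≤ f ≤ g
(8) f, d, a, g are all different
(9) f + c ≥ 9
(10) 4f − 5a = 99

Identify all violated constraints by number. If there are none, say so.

The assignment fails constraints 2 and 3.

(1) c = 1, and 1 ≠ 2 — OK.
(2) 4a − 5h = 4(-11) − 5(3) = -59, not -58 — violated.
(3) |1 − 3| = 2; 2 > 0, exceeds bound 0 — violated.
(4) g = 14 is even — OK.
(5) a = -11, not > -9; antecedent false, conditional vacuously true — OK.
(6) a + c = -11 + 1 = -10; -10 < -7 — OK.
(7) values 3 ≤ 11 ≤ 14 — OK.
(8) values 11, 3, -11, 14 are pairwise distinct — OK.
(9) f + c = 11 + 1 = 12; 12 ≥ 9 — OK.
(10) 4f − 5a = 4(11) − 5(-11) = 99 — OK.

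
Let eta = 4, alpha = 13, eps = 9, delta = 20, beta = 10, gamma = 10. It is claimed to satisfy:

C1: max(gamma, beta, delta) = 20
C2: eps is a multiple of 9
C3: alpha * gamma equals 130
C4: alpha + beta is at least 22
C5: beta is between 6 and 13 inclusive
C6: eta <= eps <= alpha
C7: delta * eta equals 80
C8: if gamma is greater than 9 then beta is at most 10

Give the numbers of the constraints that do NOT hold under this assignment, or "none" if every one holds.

C1: max(10, 10, 20) = 20 — OK.
C2: 9 / 9 = 1, so 9 divides 9 — OK.
C3: alpha * gamma = 13 * 10 = 130 — OK.
C4: alpha + beta = 13 + 10 = 23; 23 ≥ 22 — OK.
C5: beta = 10 lies in [6, 13] — OK.
C6: values 4 <= 9 <= 13 — OK.
C7: delta * eta = 20 * 4 = 80 — OK.
C8: gamma = 10 > 9, so we need beta ≤ 10; beta = 10 ≤ 10 — OK.

The assignment satisfies every constraint.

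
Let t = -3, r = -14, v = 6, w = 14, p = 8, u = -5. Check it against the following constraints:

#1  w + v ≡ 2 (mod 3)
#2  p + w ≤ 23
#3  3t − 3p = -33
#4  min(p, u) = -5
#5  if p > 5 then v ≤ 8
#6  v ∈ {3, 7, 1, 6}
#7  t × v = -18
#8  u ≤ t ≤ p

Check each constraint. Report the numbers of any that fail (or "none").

#1 w + v = 20; 20 mod 3 = 2  yes
#2 p + w = 8 + 14 = 22; 22 ≤ 23  yes
#3 3t − 3p = 3(-3) − 3(8) = -33  yes
#4 min(8, -5) = -5  yes
#5 p = 8 > 5, so we need v ≤ 8; v = 6 ≤ 8  yes
#6 v = 6 is in {3, 7, 1, 6}  yes
#7 t × v = -3 × 6 = -18  yes
#8 values -5 ≤ -3 ≤ 8  yes

The assignment satisfies every constraint.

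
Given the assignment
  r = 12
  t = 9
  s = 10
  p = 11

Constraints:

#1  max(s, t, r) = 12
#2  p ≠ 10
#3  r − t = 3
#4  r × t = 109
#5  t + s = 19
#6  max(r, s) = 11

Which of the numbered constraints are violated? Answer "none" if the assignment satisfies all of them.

The assignment fails constraints 4 and 6.

#1 max(10, 9, 12) = 12 — OK.
#2 p = 11, and 11 ≠ 10 — OK.
#3 r − t = 12 − 9 = 3 — OK.
#4 r × t = 12 × 9 = 108, not 109 — violated.
#5 t + s = 9 + 10 = 19 — OK.
#6 max(12, 10) = 12, not 11 — violated.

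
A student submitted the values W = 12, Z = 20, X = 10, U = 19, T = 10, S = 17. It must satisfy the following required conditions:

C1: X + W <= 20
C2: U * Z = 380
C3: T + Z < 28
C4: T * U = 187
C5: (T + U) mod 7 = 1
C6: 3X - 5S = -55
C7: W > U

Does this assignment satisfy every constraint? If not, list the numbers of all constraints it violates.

C1: X + W = 10 + 12 = 22; 22 > 20, bound 20 not met  no
C2: U * Z = 19 * 20 = 380  yes
C3: T + Z = 10 + 20 = 30; 30 ≥ 28, bound 28 not met  no
C4: T * U = 10 * 19 = 190, not 187  no
C5: T + U = 29; 29 mod 7 = 1  yes
C6: 3X - 5S = 3(10) - 5(17) = -55  yes
C7: W = 12, U = 19; 12 ≤ 19 (want >)  no

No — constraints 1, 3, 4, 7 are not satisfied.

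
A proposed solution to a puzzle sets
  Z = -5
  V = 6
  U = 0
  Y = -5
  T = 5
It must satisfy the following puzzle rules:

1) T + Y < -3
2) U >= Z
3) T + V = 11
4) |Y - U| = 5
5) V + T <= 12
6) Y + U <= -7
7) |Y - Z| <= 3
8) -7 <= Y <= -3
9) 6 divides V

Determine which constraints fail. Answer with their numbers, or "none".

1) T + Y = 5 + (-5) = 0; 0 ≥ -3, bound -3 not met — violated.
2) U = 0, Z = -5; 0 ≥ -5 — OK.
3) T + V = 5 + 6 = 11 — OK.
4) |-5 - 0| = 5 — OK.
5) V + T = 6 + 5 = 11; 11 ≤ 12 — OK.
6) Y + U = -5 + 0 = -5; -5 > -7, bound -7 not met — violated.
7) |-5 - (-5)| = 0; 0 ≤ 3 — OK.
8) Y = -5 lies in [-7, -3] — OK.
9) 6 / 6 = 1, so 6 divides 6 — OK.

Constraints 1, 6 are violated.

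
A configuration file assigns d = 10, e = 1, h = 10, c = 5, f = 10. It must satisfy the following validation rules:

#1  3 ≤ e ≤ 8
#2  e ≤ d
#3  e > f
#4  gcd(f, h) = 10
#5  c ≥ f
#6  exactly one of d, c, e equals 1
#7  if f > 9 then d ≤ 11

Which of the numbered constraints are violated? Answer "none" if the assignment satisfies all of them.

#1 e = 1 is outside [3, 8] — violated.
#2 e = 1, d = 10; 1 ≤ 10 — OK.
#3 e = 1, f = 10; 1 ≤ 10 (want >) — violated.
#4 gcd(10, 10) = 10 — OK.
#5 c = 5, f = 10; 5 < 10 (want ≥) — violated.
#6 d=10, c=5, e=1; 1 of them equals 1 — OK.
#7 f = 10 > 9, so we need d ≤ 11; d = 10 ≤ 11 — OK.

Violated: 1, 3, and 5.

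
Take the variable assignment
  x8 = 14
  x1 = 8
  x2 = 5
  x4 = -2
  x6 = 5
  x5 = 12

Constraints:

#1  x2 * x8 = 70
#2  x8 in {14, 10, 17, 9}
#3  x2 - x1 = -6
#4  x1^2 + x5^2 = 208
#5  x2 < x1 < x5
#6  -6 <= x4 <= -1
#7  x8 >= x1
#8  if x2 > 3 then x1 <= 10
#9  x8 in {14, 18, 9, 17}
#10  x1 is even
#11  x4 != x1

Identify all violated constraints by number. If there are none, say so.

The assignment fails constraint 3.

#1 x2 * x8 = 5 * 14 = 70 — holds.
#2 x8 = 14 is in {14, 10, 17, 9} — holds.
#3 x2 - x1 = 5 - 8 = -3, not -6 — does not hold.
#4 x1^2 + x5^2 = 8^2 + 12^2 = 64 + 144 = 208 — holds.
#5 values 5 < 8 < 12 — holds.
#6 x4 = -2 lies in [-6, -1] — holds.
#7 x8 = 14, x1 = 8; 14 ≥ 8 — holds.
#8 x2 = 5 > 3, so we need x1 ≤ 10; x1 = 8 ≤ 10 — holds.
#9 x8 = 14 is in {14, 18, 9, 17} — holds.
#10 x1 = 8 is even — holds.
#11 x4 = -2, x1 = 8; distinct — holds.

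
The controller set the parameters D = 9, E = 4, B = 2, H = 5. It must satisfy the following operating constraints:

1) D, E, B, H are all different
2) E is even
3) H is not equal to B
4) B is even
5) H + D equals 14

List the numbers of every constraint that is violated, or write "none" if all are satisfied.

Yes — all constraints hold.

1) values 9, 4, 2, 5 are pairwise distinct  OK
2) E = 4 is even  OK
3) H = 5, B = 2; distinct  OK
4) B = 2 is even  OK
5) H + D = 5 + 9 = 14  OK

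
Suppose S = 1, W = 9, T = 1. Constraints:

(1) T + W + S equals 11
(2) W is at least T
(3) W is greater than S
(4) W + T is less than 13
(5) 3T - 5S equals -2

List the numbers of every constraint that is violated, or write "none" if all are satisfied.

(1) T + W + S = 1 + 9 + 1 = 11  ✓
(2) W = 9, T = 1; 9 ≥ 1  ✓
(3) W = 9, S = 1; 9 > 1  ✓
(4) W + T = 9 + 1 = 10; 10 < 13  ✓
(5) 3T - 5S = 3(1) - 5(1) = -2  ✓

The assignment satisfies every constraint.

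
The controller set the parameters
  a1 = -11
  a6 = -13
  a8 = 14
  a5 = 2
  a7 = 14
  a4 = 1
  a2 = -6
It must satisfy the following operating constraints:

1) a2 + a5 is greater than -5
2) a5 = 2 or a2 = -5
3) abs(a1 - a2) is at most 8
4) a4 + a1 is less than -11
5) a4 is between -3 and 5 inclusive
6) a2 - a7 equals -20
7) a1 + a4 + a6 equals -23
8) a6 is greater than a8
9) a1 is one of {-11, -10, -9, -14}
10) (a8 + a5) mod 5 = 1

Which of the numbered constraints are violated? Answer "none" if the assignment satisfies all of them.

Violated: 4 and 8.

1) a2 + a5 = -6 + 2 = -4; -4 > -5 — satisfied.
2) a5 = 2 = 2 (first disjunct) — satisfied.
3) abs(-11 - (-6)) = 5; 5 ≤ 8 — satisfied.
4) a4 + a1 = 1 + (-11) = -10; -10 ≥ -11, bound -11 not met — violated.
5) a4 = 1 lies in [-3, 5] — satisfied.
6) a2 - a7 = -6 - 14 = -20 — satisfied.
7) a1 + a4 + a6 = -11 + 1 + (-13) = -23 — satisfied.
8) a6 = -13, a8 = 14; -13 ≤ 14 (want >) — violated.
9) a1 = -11 is in {-11, -10, -9, -14} — satisfied.
10) a8 + a5 = 16; 16 mod 5 = 1 — satisfied.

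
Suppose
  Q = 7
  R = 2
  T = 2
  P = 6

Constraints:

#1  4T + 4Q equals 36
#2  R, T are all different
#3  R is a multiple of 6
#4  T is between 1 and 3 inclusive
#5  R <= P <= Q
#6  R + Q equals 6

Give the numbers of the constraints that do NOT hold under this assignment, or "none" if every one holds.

#1 4T + 4Q = 4(2) + 4(7) = 36 — satisfied.
#2 R = T = 2, not all different — violated.
#3 2 = 6*0 + 2, so 6 does not divide 2 — violated.
#4 T = 2 lies in [1, 3] — satisfied.
#5 values 2 <= 6 <= 7 — satisfied.
#6 R + Q = 2 + 7 = 9, not 6 — violated.

Violated: 2, 3, 6.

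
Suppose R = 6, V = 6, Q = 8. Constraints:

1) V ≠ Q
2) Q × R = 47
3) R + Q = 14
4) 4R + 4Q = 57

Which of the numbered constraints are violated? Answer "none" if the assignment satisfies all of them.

No — constraints 2 and 4 are not satisfied.

1) V = 6, Q = 8; distinct — holds.
2) Q × R = 8 × 6 = 48, not 47 — does not hold.
3) R + Q = 6 + 8 = 14 — holds.
4) 4R + 4Q = 4(6) + 4(8) = 56, not 57 — does not hold.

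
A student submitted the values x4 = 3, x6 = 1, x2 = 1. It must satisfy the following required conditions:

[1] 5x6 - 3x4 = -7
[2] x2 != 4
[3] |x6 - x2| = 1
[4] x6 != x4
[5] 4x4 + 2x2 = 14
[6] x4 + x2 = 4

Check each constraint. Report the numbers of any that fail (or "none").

No — constraints 1, 3 are not satisfied.

[1] 5x6 - 3x4 = 5(1) - 3(3) = -4, not -7  FAIL
[2] x2 = 1, and 1 ≠ 4  OK
[3] |1 - 1| = 0, not 1  FAIL
[4] x6 = 1, x4 = 3; distinct  OK
[5] 4x4 + 2x2 = 4(3) + 2(1) = 14  OK
[6] x4 + x2 = 3 + 1 = 4  OK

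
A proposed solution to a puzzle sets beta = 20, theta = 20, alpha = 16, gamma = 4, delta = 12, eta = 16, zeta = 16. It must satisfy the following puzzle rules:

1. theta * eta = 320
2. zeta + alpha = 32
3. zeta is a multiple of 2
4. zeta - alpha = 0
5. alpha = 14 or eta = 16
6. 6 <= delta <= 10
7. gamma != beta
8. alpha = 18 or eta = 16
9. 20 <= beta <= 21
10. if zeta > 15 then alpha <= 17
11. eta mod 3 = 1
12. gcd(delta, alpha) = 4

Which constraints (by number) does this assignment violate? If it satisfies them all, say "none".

1. theta * eta = 20 * 16 = 320  holds
2. zeta + alpha = 16 + 16 = 32  holds
3. 16 / 2 = 8, so 2 divides 16  holds
4. zeta - alpha = 16 - 16 = 0  holds
5. alpha = 16 ≠ 14, but eta = 16 = 16 (second disjunct)  holds
6. delta = 12 is outside [6, 10]  fails
7. gamma = 4, beta = 20; distinct  holds
8. alpha = 16 ≠ 18, but eta = 16 = 16 (second disjunct)  holds
9. beta = 20 lies in [20, 21]  holds
10. zeta = 16 > 15, so we need alpha ≤ 17; alpha = 16 ≤ 17  holds
11. 16 mod 3 = 1  holds
12. gcd(12, 16) = 4  holds

Constraint 6 is violated.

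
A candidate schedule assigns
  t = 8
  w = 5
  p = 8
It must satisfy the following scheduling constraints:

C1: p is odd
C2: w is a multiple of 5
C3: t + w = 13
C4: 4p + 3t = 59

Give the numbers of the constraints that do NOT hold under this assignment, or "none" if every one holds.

Constraints 1, 4 do not hold.

C1: p = 8 is even  FAIL
C2: 5 / 5 = 1, so 5 divides 5  OK
C3: t + w = 8 + 5 = 13  OK
C4: 4p + 3t = 4(8) + 3(8) = 56, not 59  FAIL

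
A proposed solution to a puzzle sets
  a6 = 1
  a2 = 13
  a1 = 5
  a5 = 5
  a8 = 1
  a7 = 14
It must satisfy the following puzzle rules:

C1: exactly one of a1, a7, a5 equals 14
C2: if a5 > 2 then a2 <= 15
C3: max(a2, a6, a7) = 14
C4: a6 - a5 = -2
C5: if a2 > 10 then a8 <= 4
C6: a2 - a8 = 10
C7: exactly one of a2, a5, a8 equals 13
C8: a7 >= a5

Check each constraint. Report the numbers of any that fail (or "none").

The assignment fails constraints 4, 6.

C1: a1=5, a7=14, a5=5; 1 of them equals 14  ✓
C2: a5 = 5 > 2, so we need a2 ≤ 15; a2 = 13 ≤ 15  ✓
C3: max(13, 1, 14) = 14  ✓
C4: a6 - a5 = 1 - 5 = -4, not -2  ✗
C5: a2 = 13 > 10, so we need a8 ≤ 4; a8 = 1 ≤ 4  ✓
C6: a2 - a8 = 13 - 1 = 12, not 10  ✗
C7: a2=13, a5=5, a8=1; 1 of them equals 13  ✓
C8: a7 = 14, a5 = 5; 14 ≥ 5  ✓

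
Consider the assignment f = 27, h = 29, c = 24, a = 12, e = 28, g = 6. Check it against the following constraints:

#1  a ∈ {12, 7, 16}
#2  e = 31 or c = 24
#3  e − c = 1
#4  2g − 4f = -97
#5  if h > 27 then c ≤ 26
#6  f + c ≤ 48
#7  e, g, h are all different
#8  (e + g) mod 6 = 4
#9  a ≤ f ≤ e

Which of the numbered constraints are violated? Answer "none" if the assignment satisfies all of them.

Constraints 3, 4, 6 are violated.

#1 a = 12 is in {12, 7, 16} — holds.
#2 e = 28 ≠ 31, but c = 24 = 24 (second disjunct) — holds.
#3 e − c = 28 − 24 = 4, not 1 — does not hold.
#4 2g − 4f = 2(6) − 4(27) = -96, not -97 — does not hold.
#5 h = 29 > 27, so we need c ≤ 26; c = 24 ≤ 26 — holds.
#6 f + c = 27 + 24 = 51; 51 > 48, bound 48 not met — does not hold.
#7 values 28, 6, 29 are pairwise distinct — holds.
#8 e + g = 34; 34 mod 6 = 4 — holds.
#9 values 12 ≤ 27 ≤ 28 — holds.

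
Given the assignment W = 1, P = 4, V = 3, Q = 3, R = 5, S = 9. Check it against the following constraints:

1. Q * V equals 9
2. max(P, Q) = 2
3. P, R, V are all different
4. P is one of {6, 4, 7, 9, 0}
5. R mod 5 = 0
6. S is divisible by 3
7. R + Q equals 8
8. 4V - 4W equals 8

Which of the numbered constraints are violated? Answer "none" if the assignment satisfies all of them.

The assignment fails constraint 2.

1. Q * V = 3 * 3 = 9 — holds.
2. max(4, 3) = 4, not 2 — fails.
3. values 4, 5, 3 are pairwise distinct — holds.
4. P = 4 is in {6, 4, 7, 9, 0} — holds.
5. 5 mod 5 = 0 — holds.
6. 9 / 3 = 3, so 3 divides 9 — holds.
7. R + Q = 5 + 3 = 8 — holds.
8. 4V - 4W = 4(3) - 4(1) = 8 — holds.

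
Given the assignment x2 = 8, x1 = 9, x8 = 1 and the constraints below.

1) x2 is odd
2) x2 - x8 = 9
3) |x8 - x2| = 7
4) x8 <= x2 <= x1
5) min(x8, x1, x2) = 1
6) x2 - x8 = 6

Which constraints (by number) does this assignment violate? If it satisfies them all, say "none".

1) x2 = 8 is even — violated.
2) x2 - x8 = 8 - 1 = 7, not 9 — violated.
3) |1 - 8| = 7 — satisfied.
4) values 1 <= 8 <= 9 — satisfied.
5) min(1, 9, 8) = 1 — satisfied.
6) x2 - x8 = 8 - 1 = 7, not 6 — violated.

Constraints 1, 2, 6 are violated.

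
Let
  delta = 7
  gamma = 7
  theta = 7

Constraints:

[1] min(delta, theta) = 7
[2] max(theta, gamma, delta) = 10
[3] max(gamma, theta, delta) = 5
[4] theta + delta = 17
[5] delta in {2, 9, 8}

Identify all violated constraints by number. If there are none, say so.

[1] min(7, 7) = 7  holds
[2] max(7, 7, 7) = 7, not 10  fails
[3] max(7, 7, 7) = 7, not 5  fails
[4] theta + delta = 7 + 7 = 14, not 17  fails
[5] delta = 7 is not in {2, 9, 8}  fails

The assignment fails constraints 2, 3, 4, 5.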